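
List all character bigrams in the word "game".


Word: "game" (length 4)
Number of bigrams = 4 - 2 + 1 = 3
  Position 0: "ga"
  Position 1: "am"
  Position 2: "me"
Bigrams = "ga", "am", "me"


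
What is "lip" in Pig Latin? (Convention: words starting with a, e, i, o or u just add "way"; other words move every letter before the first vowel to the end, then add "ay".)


Word: "lip"
Starts with consonant(s) → move to end, add 'ay'
Consonant cluster: "l"
Pig Latin = "iplay"


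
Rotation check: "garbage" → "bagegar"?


Word: "garbage", Candidate: "bagegar"
Method: check if candidate is substring of word+word
"garbagegarbage" contains "bagegar"? Yes
Is rotation = Yes


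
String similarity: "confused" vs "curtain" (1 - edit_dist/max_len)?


Word 1: "confused" (length 8)
Word 2: "curtain" (length 7)
One optimal edit sequence:
  1. keep 'c'
  2. delete 'o'  (+1)
  3. substitute 'n' -> 'u'  (+1)
  4. substitute 'f' -> 'r'  (+1)
  5. substitute 'u' -> 't'  (+1)
  6. substitute 's' -> 'a'  (+1)
  7. substitute 'e' -> 'i'  (+1)
  8. substitute 'd' -> 'n'  (+1)
Edit distance = 7
Max length = max(8, 7) = 8
Similarity = 1 - 7/8
= 0.1250


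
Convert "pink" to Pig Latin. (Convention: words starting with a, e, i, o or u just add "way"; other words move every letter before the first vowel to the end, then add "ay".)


Word: "pink"
Starts with consonant(s) → move to end, add 'ay'
Consonant cluster: "p"
Pig Latin = "inkpay"


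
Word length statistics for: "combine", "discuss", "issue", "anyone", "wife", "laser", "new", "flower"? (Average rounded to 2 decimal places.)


Lengths: "combine"=7, "discuss"=7, "issue"=5, "anyone"=6, "wife"=4, "laser"=5, "new"=3, "flower"=6
Sum = 43, Count = 8
Average = 43/8 = 5.38
= avg=5.38, min=3, max=7


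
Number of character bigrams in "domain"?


Word: "domain" (length 6)
Number of 2-grams = length - 2 + 1 = 6 - 2 + 1
= 5


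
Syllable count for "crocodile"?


Word: "crocodile"
Syllable breakdown: croc · o · dile
Counting: 3 parts
= 3 syllables


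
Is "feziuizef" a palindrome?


Word: "feziuizef"
Reversed: "feziuizef"
Forward == Backward? feziuizef == feziuizef
Palindrome = Yes


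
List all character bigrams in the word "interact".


Word: "interact" (length 8)
Number of bigrams = 8 - 2 + 1 = 7
  Position 0: "in"
  Position 1: "nt"
  Position 2: "te"
  Position 3: "er"
  Position 4: "ra"
  Position 5: "ac"
  Position 6: "ct"
Bigrams = "in", "nt", "te", "er", "ra", "ac", "ct"


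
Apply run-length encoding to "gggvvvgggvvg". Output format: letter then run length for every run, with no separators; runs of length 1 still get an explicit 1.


String: "gggvvvgggvvg"
Scanning for consecutive runs:
  'g' x 3
  'v' x 3
  'g' x 3
  'v' x 2
  'g' x 1
RLE = "g3v3g3v2g1"


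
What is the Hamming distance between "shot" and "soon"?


Comparing character by character (same length = 4):
  Pos 0: 's' vs 's' =
  Pos 1: 'h' vs 'o' !=
  Pos 2: 'o' vs 'o' =
  Pos 3: 't' vs 'n' !=
Hamming distance = 2


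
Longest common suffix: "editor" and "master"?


Word 1: "editor"
Word 2: "master"
Comparing from end:
  Pos -1: 'r' == 'r'
  Pos -2: 'o' != 'e' (stop)
LCS = "r" (length 1)


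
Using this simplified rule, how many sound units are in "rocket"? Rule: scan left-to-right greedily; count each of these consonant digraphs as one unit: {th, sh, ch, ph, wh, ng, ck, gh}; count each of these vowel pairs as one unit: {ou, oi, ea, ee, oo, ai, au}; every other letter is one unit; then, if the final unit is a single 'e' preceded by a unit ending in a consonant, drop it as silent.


Word: "rocket" (6 letters)
Left-to-right scan:
  1. 'r' (letter)
  2. 'o' (letter)
  3. 'ck' (digraph)
  4. 'e' (letter)
  5. 't' (letter)
Units from scan: 5
Sound units = 5 units


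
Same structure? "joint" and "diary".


Pattern of "joint": [0, 1, 2, 3, 4]
Pattern of "diary": [0, 1, 2, 3, 4]
Patterns match
Same pattern = Yes


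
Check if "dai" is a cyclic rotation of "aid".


Word: "aid", Candidate: "dai"
Method: check if candidate is substring of word+word
"aidaid" contains "dai"? Yes
Is rotation = Yes


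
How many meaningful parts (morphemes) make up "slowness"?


Word: "slowness"
Morphemes: slow | -ness
Each morpheme carries meaning
= 2 morphemes


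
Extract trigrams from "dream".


Word: "dream" (length 5)
Number of trigrams = 5 - 3 + 1 = 3
  Position 0: "dre"
  Position 1: "rea"
  Position 2: "eam"
Trigrams = "dre", "rea", "eam"


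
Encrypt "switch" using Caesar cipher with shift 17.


Word: "switch"
Shift: 17
Each letter → (letter + shift) mod 26:
  's' (18) + 17 = 9 → 'j'
  'w' (22) + 17 = 13 → 'n'
  'i' (8) + 17 = 25 → 'z'
  't' (19) + 17 = 10 → 'k'
  'c' (2) + 17 = 19 → 't'
  'h' (7) + 17 = 24 → 'y'
Result = "jnzkty"


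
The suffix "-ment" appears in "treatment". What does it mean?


Suffix: -ment
Example: treatment (treat + -ment)
Meaning = result of action


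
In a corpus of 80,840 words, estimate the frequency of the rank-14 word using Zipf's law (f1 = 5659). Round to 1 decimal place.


Zipf's law: f(r) = f(1) / r
f(1) = 5659
f(14) = 5659 / 14
= 404.2 occurrences


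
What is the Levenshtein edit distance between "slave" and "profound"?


Word 1: "slave" (length 5)
Word 2: "profound" (length 8)
One optimal edit sequence (insert/delete/substitute each cost 1):
  1. insert 'p'  (+1)
  2. insert 'r'  (+1)
  3. insert 'o'  (+1)
  4. substitute 's' -> 'f'  (+1)
  5. substitute 'l' -> 'o'  (+1)
  6. substitute 'a' -> 'u'  (+1)
  7. substitute 'v' -> 'n'  (+1)
  8. substitute 'e' -> 'd'  (+1)
Total edit operations: 8
Edit distance = 8


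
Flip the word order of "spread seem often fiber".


Original: "spread seem often fiber"
Words (1..n): spread | seem | often | fiber
Reversed (n..1): fiber | often | seem | spread
Result = "fiber often seem spread"


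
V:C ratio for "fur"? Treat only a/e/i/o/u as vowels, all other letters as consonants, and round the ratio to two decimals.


Word: "fur"
Vowels (a,e,i,o,u): 1
Consonants: 2
Ratio = 1/2
= 0.50


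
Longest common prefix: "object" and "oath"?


Word 1: "object"
Word 2: "oath"
Comparing from start:
  Pos 0: 'o' == 'o'
  Pos 1: 'b' != 'a' (stop)
LCP = "o" (length 1)


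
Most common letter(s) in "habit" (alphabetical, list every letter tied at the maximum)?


Word: "habit"
Letter counts:
  'a': 1
  'b': 1
  'h': 1
  'i': 1
  't': 1
Maximum count = 1
Most frequent = 'a', 'b', 'h', 'i', 't' (1 time each)


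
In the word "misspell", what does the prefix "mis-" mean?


Prefix: mis-
Example: misspell = mis- + spell
Meaning = wrongly


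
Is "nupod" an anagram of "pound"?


Word 1: "pound" → sorted: dnopu
Word 2: "nupod" → sorted: dnopu
Same letters? dnopu == dnopu
Anagram = Yes


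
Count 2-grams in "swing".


Word: "swing" (length 5)
Number of 2-grams = length - 2 + 1 = 5 - 2 + 1
= 4


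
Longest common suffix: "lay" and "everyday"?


Word 1: "lay"
Word 2: "everyday"
Comparing from end:
  Pos -1: 'y' == 'y'
  Pos -2: 'a' == 'a'
  Pos -3: 'l' != 'd' (stop)
LCS = "ay" (length 2)


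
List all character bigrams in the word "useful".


Word: "useful" (length 6)
Number of bigrams = 6 - 2 + 1 = 5
  Position 0: "us"
  Position 1: "se"
  Position 2: "ef"
  Position 3: "fu"
  Position 4: "ul"
Bigrams = "us", "se", "ef", "fu", "ul"


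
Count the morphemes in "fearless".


Word: "fearless"
Morphemes: fear | -less
Each morpheme carries meaning
= 2 morphemes


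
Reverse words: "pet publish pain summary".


Original: "pet publish pain summary"
Words (1..n): pet | publish | pain | summary
Reversed (n..1): summary | pain | publish | pet
Result = "summary pain publish pet"


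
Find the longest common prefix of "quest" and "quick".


Word 1: "quest"
Word 2: "quick"
Comparing from start:
  Pos 0: 'q' == 'q'
  Pos 1: 'u' == 'u'
  Pos 2: 'e' != 'i' (stop)
LCP = "qu" (length 2)


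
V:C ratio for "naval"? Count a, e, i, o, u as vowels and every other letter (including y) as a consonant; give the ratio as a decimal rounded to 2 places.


Word: "naval"
Vowels (a,e,i,o,u): 2
Consonants: 3
Ratio = 2/3
= 0.67


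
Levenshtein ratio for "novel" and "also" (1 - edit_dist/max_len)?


Word 1: "novel" (length 5)
Word 2: "also" (length 4)
One optimal edit sequence:
  1. delete 'n'  (+1)
  2. substitute 'o' -> 'a'  (+1)
  3. substitute 'v' -> 'l'  (+1)
  4. substitute 'e' -> 's'  (+1)
  5. substitute 'l' -> 'o'  (+1)
Edit distance = 5
Max length = max(5, 4) = 5
Similarity = 1 - 5/5
= 0.0000


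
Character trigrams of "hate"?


Word: "hate" (length 4)
Number of trigrams = 4 - 3 + 1 = 2
  Position 0: "hat"
  Position 1: "ate"
Trigrams = "hat", "ate"


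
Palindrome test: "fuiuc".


Word: "fuiuc"
Reversed: "cuiuf"
Forward == Backward? fuiuc != cuiuf
Palindrome = No


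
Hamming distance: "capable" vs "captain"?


Comparing character by character (same length = 7):
  Pos 0: 'c' vs 'c' =
  Pos 1: 'a' vs 'a' =
  Pos 2: 'p' vs 'p' =
  Pos 3: 'a' vs 't' !=
  Pos 4: 'b' vs 'a' !=
  Pos 5: 'l' vs 'i' !=
  Pos 6: 'e' vs 'n' !=
Hamming distance = 4


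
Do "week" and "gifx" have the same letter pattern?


Pattern of "week": [0, 1, 1, 2]
Pattern of "gifx": [0, 1, 2, 3]
Patterns do not match
Same pattern = No


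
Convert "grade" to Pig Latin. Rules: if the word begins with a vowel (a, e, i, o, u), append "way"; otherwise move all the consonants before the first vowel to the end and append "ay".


Word: "grade"
Starts with consonant(s) → move to end, add 'ay'
Consonant cluster: "gr"
Pig Latin = "adegray"


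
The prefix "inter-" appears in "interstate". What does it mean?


Prefix: inter-
Example: interstate = inter- + state
Meaning = between


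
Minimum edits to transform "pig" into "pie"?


Word 1: "pig" (length 3)
Word 2: "pie" (length 3)
One optimal edit sequence (insert/delete/substitute each cost 1):
  1. keep 'p'
  2. keep 'i'
  3. substitute 'g' -> 'e'  (+1)
Total edit operations: 1
Edit distance = 1


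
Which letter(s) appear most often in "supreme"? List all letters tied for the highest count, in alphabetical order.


Word: "supreme"
Letter counts:
  'e': 2
  'm': 1
  'p': 1
  'r': 1
  's': 1
  'u': 1
Maximum count = 2
Most frequent = 'e' (2 times each)


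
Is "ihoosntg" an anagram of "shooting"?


Word 1: "shooting" → sorted: ghinoost
Word 2: "ihoosntg" → sorted: ghinoost
Same letters? ghinoost == ghinoost
Anagram = Yes


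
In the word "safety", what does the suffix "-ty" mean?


Suffix: -ty
Example: safety (safe + -ty)
Meaning = quality of


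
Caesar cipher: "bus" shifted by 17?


Word: "bus"
Shift: 17
Each letter → (letter + shift) mod 26:
  'b' (1) + 17 = 18 → 's'
  'u' (20) + 17 = 11 → 'l'
  's' (18) + 17 = 9 → 'j'
Result = "slj"


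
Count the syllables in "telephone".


Word: "telephone"
Syllable breakdown: tel | e | phone
Counting: 3 parts
= 3 syllables


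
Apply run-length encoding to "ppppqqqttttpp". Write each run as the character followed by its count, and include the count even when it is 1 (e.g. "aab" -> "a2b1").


String: "ppppqqqttttpp"
Scanning for consecutive runs:
  'p' x 4
  'q' x 3
  't' x 4
  'p' x 2
RLE = "p4q3t4p2"


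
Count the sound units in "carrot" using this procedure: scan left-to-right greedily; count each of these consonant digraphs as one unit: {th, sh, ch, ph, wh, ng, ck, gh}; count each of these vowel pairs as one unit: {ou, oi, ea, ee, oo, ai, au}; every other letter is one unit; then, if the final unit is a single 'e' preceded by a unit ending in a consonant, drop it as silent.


Word: "carrot" (6 letters)
Left-to-right scan:
  (1) 'c' (letter)
  (2) 'a' (letter)
  (3) 'r' (letter)
  (4) 'r' (letter)
  (5) 'o' (letter)
  (6) 't' (letter)
Units from scan: 6
Sound units = 6 units


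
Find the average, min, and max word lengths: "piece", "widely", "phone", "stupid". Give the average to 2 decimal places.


Lengths: "piece"=5, "widely"=6, "phone"=5, "stupid"=6
Sum = 22, Count = 4
Average = 22/4 = 5.50
= avg=5.50, min=5, max=6


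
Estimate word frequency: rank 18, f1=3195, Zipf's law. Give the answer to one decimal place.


Zipf's law: f(r) = f(1) / r
f(1) = 3195
f(18) = 3195 / 18
= 177.5 occurrences


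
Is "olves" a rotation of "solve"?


Word: "solve", Candidate: "olves"
Method: check if candidate is substring of word+word
"solvesolve" contains "olves"? Yes
Is rotation = Yes


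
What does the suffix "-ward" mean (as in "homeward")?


Suffix: -ward
As in: homeward -> home + -ward
Meaning = in the direction of


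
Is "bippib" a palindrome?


Word: "bippib"
Reversed: "bippib"
Forward == Backward? bippib == bippib
Palindrome = Yes


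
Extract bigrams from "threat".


Word: "threat" (length 6)
Number of bigrams = 6 - 2 + 1 = 5
  Position 0: "th"
  Position 1: "hr"
  Position 2: "re"
  Position 3: "ea"
  Position 4: "at"
Bigrams = "th", "hr", "re", "ea", "at"


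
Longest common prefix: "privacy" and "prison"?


Word 1: "privacy"
Word 2: "prison"
Comparing from start:
  Pos 0: 'p' == 'p'
  Pos 1: 'r' == 'r'
  Pos 2: 'i' == 'i'
  Pos 3: 'v' != 's' (stop)
LCP = "pri" (length 3)


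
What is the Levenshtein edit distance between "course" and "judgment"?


Word 1: "course" (length 6)
Word 2: "judgment" (length 8)
One optimal edit sequence (insert/delete/substitute each cost 1):
  1. substitute 'c' -> 'j'  (+1)
  2. substitute 'o' -> 'u'  (+1)
  3. substitute 'u' -> 'd'  (+1)
  4. substitute 'r' -> 'g'  (+1)
  5. substitute 's' -> 'm'  (+1)
  6. keep 'e'
  7. insert 'n'  (+1)
  8. insert 't'  (+1)
Total edit operations: 7
Edit distance = 7


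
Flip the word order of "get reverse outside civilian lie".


Original: "get reverse outside civilian lie"
Words (1..n): get | reverse | outside | civilian | lie
Reversed (n..1): lie | civilian | outside | reverse | get
Result = "lie civilian outside reverse get"


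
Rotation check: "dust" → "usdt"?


Word: "dust", Candidate: "usdt"
Method: check if candidate is substring of word+word
"dustdust" contains "usdt"? No
Is rotation = No


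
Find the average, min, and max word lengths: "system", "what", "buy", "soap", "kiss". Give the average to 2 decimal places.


Lengths: "system"=6, "what"=4, "buy"=3, "soap"=4, "kiss"=4
Sum = 21, Count = 5
Average = 21/5 = 4.20
= avg=4.20, min=3, max=6


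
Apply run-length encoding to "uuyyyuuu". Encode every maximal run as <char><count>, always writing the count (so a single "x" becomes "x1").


String: "uuyyyuuu"
Scanning for consecutive runs:
  'u' x 2
  'y' x 3
  'u' x 3
RLE = "u2y3u3"


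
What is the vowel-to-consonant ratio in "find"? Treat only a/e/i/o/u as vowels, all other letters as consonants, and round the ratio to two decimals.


Word: "find"
Vowels (a,e,i,o,u): 1
Consonants: 3
Ratio = 1/3
= 0.33


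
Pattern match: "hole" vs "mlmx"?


Pattern of "hole": [0, 1, 2, 3]
Pattern of "mlmx": [0, 1, 0, 2]
Patterns do not match
Same pattern = No


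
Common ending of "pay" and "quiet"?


Word 1: "pay"
Word 2: "quiet"
Comparing from end:
  Pos -1: 'y' != 't' (stop)
LCS = "" (length 0)


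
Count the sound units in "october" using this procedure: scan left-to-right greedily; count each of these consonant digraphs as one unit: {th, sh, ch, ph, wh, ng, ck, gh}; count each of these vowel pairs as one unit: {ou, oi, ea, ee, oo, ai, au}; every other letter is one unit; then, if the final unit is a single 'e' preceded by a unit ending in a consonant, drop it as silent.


Word: "october" (7 letters)
Left-to-right scan:
  (1) 'o' (letter)
  (2) 'c' (letter)
  (3) 't' (letter)
  (4) 'o' (letter)
  (5) 'b' (letter)
  (6) 'e' (letter)
  (7) 'r' (letter)
Units from scan: 7
Sound units = 7 units


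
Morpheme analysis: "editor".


Word: "editor"
Morphemes: edit + -or
Each morpheme carries meaning
= 2 morphemes


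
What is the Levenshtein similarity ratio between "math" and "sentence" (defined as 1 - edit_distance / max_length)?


Word 1: "math" (length 4)
Word 2: "sentence" (length 8)
One optimal edit sequence:
  1. insert 's'  (+1)
  2. substitute 'm' -> 'e'  (+1)
  3. substitute 'a' -> 'n'  (+1)
  4. keep 't'
  5. insert 'e'  (+1)
  6. insert 'n'  (+1)
  7. insert 'c'  (+1)
  8. substitute 'h' -> 'e'  (+1)
Edit distance = 7
Max length = max(4, 8) = 8
Similarity = 1 - 7/8
= 0.1250


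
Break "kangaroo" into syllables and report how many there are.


Word: "kangaroo"
Syllable breakdown: kan / ga / roo
Counting: 3 parts
= 3 syllables


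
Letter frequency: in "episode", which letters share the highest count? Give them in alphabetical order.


Word: "episode"
Letter counts:
  'd': 1
  'e': 2
  'i': 1
  'o': 1
  'p': 1
  's': 1
Maximum count = 2
Most frequent = 'e' (2 times each)


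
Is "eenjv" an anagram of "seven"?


Word 1: "seven" → sorted: eensv
Word 2: "eenjv" → sorted: eejnv
Same letters? eensv != eejnv
Anagram = No


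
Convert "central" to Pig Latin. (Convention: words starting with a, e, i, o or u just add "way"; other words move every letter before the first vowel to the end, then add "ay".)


Word: "central"
Starts with consonant(s) → move to end, add 'ay'
Consonant cluster: "c"
Pig Latin = "entralcay"


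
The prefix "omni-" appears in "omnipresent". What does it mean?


Prefix: omni-
Example: omnipresent (omni- + present)
Meaning = all


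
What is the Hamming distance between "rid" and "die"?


Comparing character by character (same length = 3):
  Pos 0: 'r' vs 'd' !=
  Pos 1: 'i' vs 'i' =
  Pos 2: 'd' vs 'e' !=
Hamming distance = 2


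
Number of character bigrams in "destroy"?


Word: "destroy" (length 7)
Number of 2-grams = length - 2 + 1 = 7 - 2 + 1
= 6


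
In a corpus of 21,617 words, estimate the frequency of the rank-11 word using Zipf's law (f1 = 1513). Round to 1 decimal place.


Zipf's law: f(r) = f(1) / r
f(1) = 1513
f(11) = 1513 / 11
= 137.5 occurrences


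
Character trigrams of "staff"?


Word: "staff" (length 5)
Number of trigrams = 5 - 3 + 1 = 3
  Position 0: "sta"
  Position 1: "taf"
  Position 2: "aff"
Trigrams = "sta", "taf", "aff"


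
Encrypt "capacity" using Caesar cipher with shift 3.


Word: "capacity"
Shift: 3
Each letter → (letter + shift) mod 26:
  'c' (2) + 3 = 5 → 'f'
  'a' (0) + 3 = 3 → 'd'
  'p' (15) + 3 = 18 → 's'
  'a' (0) + 3 = 3 → 'd'
  'c' (2) + 3 = 5 → 'f'
  'i' (8) + 3 = 11 → 'l'
  't' (19) + 3 = 22 → 'w'
  'y' (24) + 3 = 1 → 'b'
Result = "fdsdflwb"


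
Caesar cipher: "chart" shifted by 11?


Word: "chart"
Shift: 11
Each letter → (letter + shift) mod 26:
  'c' (2) + 11 = 13 → 'n'
  'h' (7) + 11 = 18 → 's'
  'a' (0) + 11 = 11 → 'l'
  'r' (17) + 11 = 2 → 'c'
  't' (19) + 11 = 4 → 'e'
Result = "nslce"


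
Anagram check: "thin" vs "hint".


Word 1: "thin" → sorted: hint
Word 2: "hint" → sorted: hint
Same letters? hint == hint
Anagram = Yes


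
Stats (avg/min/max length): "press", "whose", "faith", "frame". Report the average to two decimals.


Lengths: "press"=5, "whose"=5, "faith"=5, "frame"=5
Sum = 20, Count = 4
Average = 20/4 = 5.00
= avg=5.00, min=5, max=5


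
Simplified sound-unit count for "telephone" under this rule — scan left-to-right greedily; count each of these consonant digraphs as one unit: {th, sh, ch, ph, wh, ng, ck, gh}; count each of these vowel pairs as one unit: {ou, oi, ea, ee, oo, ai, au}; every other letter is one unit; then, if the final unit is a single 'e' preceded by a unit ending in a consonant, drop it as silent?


Word: "telephone" (9 letters)
Left-to-right scan:
  [1] 't' (letter)
  [2] 'e' (letter)
  [3] 'l' (letter)
  [4] 'e' (letter)
  [5] 'ph' (digraph)
  [6] 'o' (letter)
  [7] 'n' (letter)
  [8] 'e' (letter)
Units from scan: 8
Final unit is 'e' after a consonant -> drop as silent (-1)
Sound units = 7 units


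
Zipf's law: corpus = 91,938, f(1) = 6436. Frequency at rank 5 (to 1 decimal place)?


Zipf's law: f(r) = f(1) / r
f(1) = 6436
f(5) = 6436 / 5
= 1287.2 occurrences


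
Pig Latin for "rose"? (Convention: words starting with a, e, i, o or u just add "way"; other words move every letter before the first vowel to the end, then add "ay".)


Word: "rose"
Starts with consonant(s) → move to end, add 'ay'
Consonant cluster: "r"
Pig Latin = "oseray"


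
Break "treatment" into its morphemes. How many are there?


Word: "treatment"
Morphemes: treat + -ment
Each morpheme carries meaning
= 2 morphemes


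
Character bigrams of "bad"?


Word: "bad" (length 3)
Number of bigrams = 3 - 2 + 1 = 2
  Position 0: "ba"
  Position 1: "ad"
Bigrams = "ba", "ad"


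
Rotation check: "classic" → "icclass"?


Word: "classic", Candidate: "icclass"
Method: check if candidate is substring of word+word
"classicclassic" contains "icclass"? Yes
Is rotation = Yes


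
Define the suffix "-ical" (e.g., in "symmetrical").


Suffix: -ical
Example: symmetrical = symmetry + -ical, with a spelling change
Meaning = relating to


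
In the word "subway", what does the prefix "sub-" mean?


Prefix: sub-
Example: subway = sub- + way
Meaning = under / below


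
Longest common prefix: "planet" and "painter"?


Word 1: "planet"
Word 2: "painter"
Comparing from start:
  Pos 0: 'p' == 'p'
  Pos 1: 'l' != 'a' (stop)
LCP = "p" (length 1)


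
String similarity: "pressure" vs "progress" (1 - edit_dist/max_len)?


Word 1: "pressure" (length 8)
Word 2: "progress" (length 8)
One optimal edit sequence:
  1. keep 'p'
  2. keep 'r'
  3. substitute 'e' -> 'o'  (+1)
  4. substitute 's' -> 'g'  (+1)
  5. substitute 's' -> 'r'  (+1)
  6. substitute 'u' -> 'e'  (+1)
  7. substitute 'r' -> 's'  (+1)
  8. substitute 'e' -> 's'  (+1)
Edit distance = 6
Max length = max(8, 8) = 8
Similarity = 1 - 6/8
= 0.2500


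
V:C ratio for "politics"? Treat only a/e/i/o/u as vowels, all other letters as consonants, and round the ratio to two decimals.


Word: "politics"
Vowels (a,e,i,o,u): 3
Consonants: 5
Ratio = 3/5
= 0.60


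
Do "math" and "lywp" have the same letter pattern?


Pattern of "math": [0, 1, 2, 3]
Pattern of "lywp": [0, 1, 2, 3]
Patterns match
Same pattern = Yes


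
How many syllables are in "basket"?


Word: "basket"
Syllable breakdown: bas / ket
Counting: 2 parts
= 2 syllables


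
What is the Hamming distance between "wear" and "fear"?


Comparing character by character (same length = 4):
  Pos 0: 'w' vs 'f' !=
  Pos 1: 'e' vs 'e' =
  Pos 2: 'a' vs 'a' =
  Pos 3: 'r' vs 'r' =
Hamming distance = 1


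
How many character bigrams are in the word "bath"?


Word: "bath" (length 4)
Number of 2-grams = length - 2 + 1 = 4 - 2 + 1
= 3


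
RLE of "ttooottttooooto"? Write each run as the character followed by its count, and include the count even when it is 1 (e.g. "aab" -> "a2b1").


String: "ttooottttooooto"
Scanning for consecutive runs:
  't' x 2
  'o' x 3
  't' x 4
  'o' x 4
  't' x 1
  'o' x 1
RLE = "t2o3t4o4t1o1"


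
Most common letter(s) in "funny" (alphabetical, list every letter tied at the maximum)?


Word: "funny"
Letter counts:
  'f': 1
  'n': 2
  'u': 1
  'y': 1
Maximum count = 2
Most frequent = 'n' (2 times each)


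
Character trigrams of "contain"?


Word: "contain" (length 7)
Number of trigrams = 7 - 3 + 1 = 5
  Position 0: "con"
  Position 1: "ont"
  Position 2: "nta"
  Position 3: "tai"
  Position 4: "ain"
Trigrams = "con", "ont", "nta", "tai", "ain"


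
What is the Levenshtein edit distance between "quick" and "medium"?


Word 1: "quick" (length 5)
Word 2: "medium" (length 6)
One optimal edit sequence (insert/delete/substitute each cost 1):
  1. insert 'm'  (+1)
  2. substitute 'q' -> 'e'  (+1)
  3. substitute 'u' -> 'd'  (+1)
  4. keep 'i'
  5. substitute 'c' -> 'u'  (+1)
  6. substitute 'k' -> 'm'  (+1)
Total edit operations: 5
Edit distance = 5


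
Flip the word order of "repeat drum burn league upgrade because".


Original: "repeat drum burn league upgrade because"
Words (1..n): repeat | drum | burn | league | upgrade | because
Reversed (n..1): because | upgrade | league | burn | drum | repeat
Result = "because upgrade league burn drum repeat"


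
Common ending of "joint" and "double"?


Word 1: "joint"
Word 2: "double"
Comparing from end:
  Pos -1: 't' != 'e' (stop)
LCS = "" (length 0)


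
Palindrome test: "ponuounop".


Word: "ponuounop"
Reversed: "ponuounop"
Forward == Backward? ponuounop == ponuounop
Palindrome = Yes


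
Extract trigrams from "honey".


Word: "honey" (length 5)
Number of trigrams = 5 - 3 + 1 = 3
  Position 0: "hon"
  Position 1: "one"
  Position 2: "ney"
Trigrams = "hon", "one", "ney"


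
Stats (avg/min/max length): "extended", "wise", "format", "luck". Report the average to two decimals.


Lengths: "extended"=8, "wise"=4, "format"=6, "luck"=4
Sum = 22, Count = 4
Average = 22/4 = 5.50
= avg=5.50, min=4, max=8


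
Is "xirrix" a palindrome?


Word: "xirrix"
Reversed: "xirrix"
Forward == Backward? xirrix == xirrix
Palindrome = Yes


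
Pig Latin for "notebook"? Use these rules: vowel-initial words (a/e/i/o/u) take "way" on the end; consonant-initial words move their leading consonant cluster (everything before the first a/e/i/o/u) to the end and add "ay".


Word: "notebook"
Starts with consonant(s) → move to end, add 'ay'
Consonant cluster: "n"
Pig Latin = "otebooknay"


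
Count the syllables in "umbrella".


Word: "umbrella"
Syllable breakdown: um-brel-la
Counting: 3 parts
= 3 syllables


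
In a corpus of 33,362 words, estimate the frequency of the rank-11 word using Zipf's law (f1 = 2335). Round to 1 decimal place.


Zipf's law: f(r) = f(1) / r
f(1) = 2335
f(11) = 2335 / 11
= 212.3 occurrences


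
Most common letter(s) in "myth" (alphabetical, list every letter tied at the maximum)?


Word: "myth"
Letter counts:
  'h': 1
  'm': 1
  't': 1
  'y': 1
Maximum count = 1
Most frequent = 'h', 'm', 't', 'y' (1 time each)


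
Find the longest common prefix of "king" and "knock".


Word 1: "king"
Word 2: "knock"
Comparing from start:
  Pos 0: 'k' == 'k'
  Pos 1: 'i' != 'n' (stop)
LCP = "k" (length 1)


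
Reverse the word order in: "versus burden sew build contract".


Original: "versus burden sew build contract"
Words (1..n): versus | burden | sew | build | contract
Reversed (n..1): contract | build | sew | burden | versus
Result = "contract build sew burden versus"


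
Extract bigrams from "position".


Word: "position" (length 8)
Number of bigrams = 8 - 2 + 1 = 7
  Position 0: "po"
  Position 1: "os"
  Position 2: "si"
  Position 3: "it"
  Position 4: "ti"
  Position 5: "io"
  Position 6: "on"
Bigrams = "po", "os", "si", "it", "ti", "io", "on"


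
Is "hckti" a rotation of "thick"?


Word: "thick", Candidate: "hckti"
Method: check if candidate is substring of word+word
"thickthick" contains "hckti"? No
Is rotation = No


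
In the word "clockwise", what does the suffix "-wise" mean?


Suffix: -wise
As in: clockwise -> clock + -wise
Meaning = in the manner of


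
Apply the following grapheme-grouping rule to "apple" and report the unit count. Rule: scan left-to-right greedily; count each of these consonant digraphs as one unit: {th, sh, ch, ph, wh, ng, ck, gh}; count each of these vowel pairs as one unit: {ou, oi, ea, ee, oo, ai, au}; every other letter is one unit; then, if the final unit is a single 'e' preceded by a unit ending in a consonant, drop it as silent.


Word: "apple" (5 letters)
Left-to-right scan:
  [1] 'a' (letter)
  [2] 'p' (letter)
  [3] 'p' (letter)
  [4] 'l' (letter)
  [5] 'e' (letter)
Units from scan: 5
Final unit is 'e' after a consonant -> drop as silent (-1)
Sound units = 4 units


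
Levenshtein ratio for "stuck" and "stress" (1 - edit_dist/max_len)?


Word 1: "stuck" (length 5)
Word 2: "stress" (length 6)
One optimal edit sequence:
  1. keep 's'
  2. keep 't'
  3. insert 'r'  (+1)
  4. substitute 'u' -> 'e'  (+1)
  5. substitute 'c' -> 's'  (+1)
  6. substitute 'k' -> 's'  (+1)
Edit distance = 4
Max length = max(5, 6) = 6
Similarity = 1 - 4/6
= 0.3333


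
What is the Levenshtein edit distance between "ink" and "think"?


Word 1: "ink" (length 3)
Word 2: "think" (length 5)
One optimal edit sequence (insert/delete/substitute each cost 1):
  1. insert 't'  (+1)
  2. insert 'h'  (+1)
  3. keep 'i'
  4. keep 'n'
  5. keep 'k'
Total edit operations: 2
Edit distance = 2


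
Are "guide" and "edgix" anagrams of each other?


Word 1: "guide" → sorted: degiu
Word 2: "edgix" → sorted: degix
Same letters? degiu != degix
Anagram = No


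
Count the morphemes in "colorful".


Word: "colorful"
Morphemes: color | -ful
Each morpheme carries meaning
= 2 morphemes


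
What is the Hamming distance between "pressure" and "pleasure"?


Comparing character by character (same length = 8):
  Pos 0: 'p' vs 'p' =
  Pos 1: 'r' vs 'l' !=
  Pos 2: 'e' vs 'e' =
  Pos 3: 's' vs 'a' !=
  Pos 4: 's' vs 's' =
  Pos 5: 'u' vs 'u' =
  Pos 6: 'r' vs 'r' =
  Pos 7: 'e' vs 'e' =
Hamming distance = 2


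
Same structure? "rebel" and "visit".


Pattern of "rebel": [0, 1, 2, 1, 3]
Pattern of "visit": [0, 1, 2, 1, 3]
Patterns match
Same pattern = Yes


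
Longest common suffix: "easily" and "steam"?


Word 1: "easily"
Word 2: "steam"
Comparing from end:
  Pos -1: 'y' != 'm' (stop)
LCS = "" (length 0)


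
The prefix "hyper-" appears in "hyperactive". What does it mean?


Prefix: hyper-
Example: hyperactive (hyper- + active)
Meaning = over / excessive


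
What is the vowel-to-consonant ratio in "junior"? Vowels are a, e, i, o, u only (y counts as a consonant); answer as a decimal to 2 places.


Word: "junior"
Vowels (a,e,i,o,u): 3
Consonants: 3
Ratio = 3/3
= 1.00


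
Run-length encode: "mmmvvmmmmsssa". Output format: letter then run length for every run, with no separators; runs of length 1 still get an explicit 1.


String: "mmmvvmmmmsssa"
Scanning for consecutive runs:
  'm' x 3
  'v' x 2
  'm' x 4
  's' x 3
  'a' x 1
RLE = "m3v2m4s3a1"


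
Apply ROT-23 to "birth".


Word: "birth"
Shift: 23
Each letter → (letter + shift) mod 26:
  'b' (1) + 23 = 24 → 'y'
  'i' (8) + 23 = 5 → 'f'
  'r' (17) + 23 = 14 → 'o'
  't' (19) + 23 = 16 → 'q'
  'h' (7) + 23 = 4 → 'e'
Result = "yfoqe"


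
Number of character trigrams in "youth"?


Word: "youth" (length 5)
Number of 3-grams = length - 3 + 1 = 5 - 3 + 1
= 3


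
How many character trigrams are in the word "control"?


Word: "control" (length 7)
Number of 3-grams = length - 3 + 1 = 7 - 3 + 1
= 5


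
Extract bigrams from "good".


Word: "good" (length 4)
Number of bigrams = 4 - 2 + 1 = 3
  Position 0: "go"
  Position 1: "oo"
  Position 2: "od"
Bigrams = "go", "oo", "od"


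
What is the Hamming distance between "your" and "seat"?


Comparing character by character (same length = 4):
  Pos 0: 'y' vs 's' !=
  Pos 1: 'o' vs 'e' !=
  Pos 2: 'u' vs 'a' !=
  Pos 3: 'r' vs 't' !=
Hamming distance = 4


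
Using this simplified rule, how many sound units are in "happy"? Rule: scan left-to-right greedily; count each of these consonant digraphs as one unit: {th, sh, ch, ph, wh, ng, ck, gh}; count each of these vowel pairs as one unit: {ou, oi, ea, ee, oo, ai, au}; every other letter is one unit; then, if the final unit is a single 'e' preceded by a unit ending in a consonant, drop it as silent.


Word: "happy" (5 letters)
Left-to-right scan:
  1. 'h' (letter)
  2. 'a' (letter)
  3. 'p' (letter)
  4. 'p' (letter)
  5. 'y' (letter)
Units from scan: 5
Sound units = 5 units


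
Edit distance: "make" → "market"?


Word 1: "make" (length 4)
Word 2: "market" (length 6)
One optimal edit sequence (insert/delete/substitute each cost 1):
  1. keep 'm'
  2. keep 'a'
  3. insert 'r'  (+1)
  4. keep 'k'
  5. keep 'e'
  6. insert 't'  (+1)
Total edit operations: 2
Edit distance = 2


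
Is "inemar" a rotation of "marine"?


Word: "marine", Candidate: "inemar"
Method: check if candidate is substring of word+word
"marinemarine" contains "inemar"? Yes
Is rotation = Yes


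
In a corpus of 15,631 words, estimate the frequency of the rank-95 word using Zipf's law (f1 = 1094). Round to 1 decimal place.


Zipf's law: f(r) = f(1) / r
f(1) = 1094
f(95) = 1094 / 95
= 11.5 occurrences


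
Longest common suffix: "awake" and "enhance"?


Word 1: "awake"
Word 2: "enhance"
Comparing from end:
  Pos -1: 'e' == 'e'
  Pos -2: 'k' != 'c' (stop)
LCS = "e" (length 1)


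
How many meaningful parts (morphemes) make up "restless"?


Word: "restless"
Morphemes: rest + -less
Each morpheme carries meaning
= 2 morphemes


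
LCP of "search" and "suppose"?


Word 1: "search"
Word 2: "suppose"
Comparing from start:
  Pos 0: 's' == 's'
  Pos 1: 'e' != 'u' (stop)
LCP = "s" (length 1)


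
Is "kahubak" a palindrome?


Word: "kahubak"
Reversed: "kabuhak"
Forward == Backward? kahubak != kabuhak
Palindrome = No


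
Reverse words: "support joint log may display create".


Original: "support joint log may display create"
Words (1..n): support | joint | log | may | display | create
Reversed (n..1): create | display | may | log | joint | support
Result = "create display may log joint support"


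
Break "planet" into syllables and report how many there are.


Word: "planet"
Syllable breakdown: plan-et
Counting: 2 parts
= 2 syllables


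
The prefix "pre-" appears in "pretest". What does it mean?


Prefix: pre-
Example: pretest (pre- + test)
Meaning = before


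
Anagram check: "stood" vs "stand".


Word 1: "stood" → sorted: doost
Word 2: "stand" → sorted: adnst
Same letters? doost != adnst
Anagram = No


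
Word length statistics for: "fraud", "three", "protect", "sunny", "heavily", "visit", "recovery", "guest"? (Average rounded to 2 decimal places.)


Lengths: "fraud"=5, "three"=5, "protect"=7, "sunny"=5, "heavily"=7, "visit"=5, "recovery"=8, "guest"=5
Sum = 47, Count = 8
Average = 47/8 = 5.88
= avg=5.88, min=5, max=8


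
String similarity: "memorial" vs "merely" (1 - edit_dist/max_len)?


Word 1: "memorial" (length 8)
Word 2: "merely" (length 6)
One optimal edit sequence:
  1. keep 'm'
  2. keep 'e'
  3. delete 'm'  (+1)
  4. delete 'o'  (+1)
  5. keep 'r'
  6. substitute 'i' -> 'e'  (+1)
  7. substitute 'a' -> 'l'  (+1)
  8. substitute 'l' -> 'y'  (+1)
Edit distance = 5
Max length = max(8, 6) = 8
Similarity = 1 - 5/8
= 0.3750


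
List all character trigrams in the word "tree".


Word: "tree" (length 4)
Number of trigrams = 4 - 3 + 1 = 2
  Position 0: "tre"
  Position 1: "ree"
Trigrams = "tre", "ree"


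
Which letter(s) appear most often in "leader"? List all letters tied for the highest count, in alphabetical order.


Word: "leader"
Letter counts:
  'a': 1
  'd': 1
  'e': 2
  'l': 1
  'r': 1
Maximum count = 2
Most frequent = 'e' (2 times each)


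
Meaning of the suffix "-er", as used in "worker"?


Suffix: -er
As in: worker -> work + -er
Meaning = one who / more


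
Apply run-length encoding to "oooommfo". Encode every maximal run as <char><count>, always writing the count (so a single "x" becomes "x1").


String: "oooommfo"
Scanning for consecutive runs:
  'o' x 4
  'm' x 2
  'f' x 1
  'o' x 1
RLE = "o4m2f1o1"


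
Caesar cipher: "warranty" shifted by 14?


Word: "warranty"
Shift: 14
Each letter → (letter + shift) mod 26:
  'w' (22) + 14 = 10 → 'k'
  'a' (0) + 14 = 14 → 'o'
  'r' (17) + 14 = 5 → 'f'
  'r' (17) + 14 = 5 → 'f'
  'a' (0) + 14 = 14 → 'o'
  'n' (13) + 14 = 1 → 'b'
  't' (19) + 14 = 7 → 'h'
  'y' (24) + 14 = 12 → 'm'
Result = "koffobhm"


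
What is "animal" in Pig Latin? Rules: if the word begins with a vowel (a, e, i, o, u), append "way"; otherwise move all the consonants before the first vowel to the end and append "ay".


Word: "animal"
Starts with vowel → add 'way'
Pig Latin = "animalway"


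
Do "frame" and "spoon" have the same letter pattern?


Pattern of "frame": [0, 1, 2, 3, 4]
Pattern of "spoon": [0, 1, 2, 2, 3]
Patterns do not match
Same pattern = No


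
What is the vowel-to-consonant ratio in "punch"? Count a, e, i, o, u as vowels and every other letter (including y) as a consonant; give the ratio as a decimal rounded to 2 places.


Word: "punch"
Vowels (a,e,i,o,u): 1
Consonants: 4
Ratio = 1/4
= 0.25


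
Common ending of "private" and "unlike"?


Word 1: "private"
Word 2: "unlike"
Comparing from end:
  Pos -1: 'e' == 'e'
  Pos -2: 't' != 'k' (stop)
LCS = "e" (length 1)


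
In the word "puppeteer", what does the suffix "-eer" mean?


Suffix: -eer
As in: puppeteer -> puppet + -eer
Meaning = one who is concerned with


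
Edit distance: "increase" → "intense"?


Word 1: "increase" (length 8)
Word 2: "intense" (length 7)
One optimal edit sequence (insert/delete/substitute each cost 1):
  1. keep 'i'
  2. keep 'n'
  3. delete 'c'  (+1)
  4. substitute 'r' -> 't'  (+1)
  5. keep 'e'
  6. substitute 'a' -> 'n'  (+1)
  7. keep 's'
  8. keep 'e'
Total edit operations: 3
Edit distance = 3


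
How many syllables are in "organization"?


Word: "organization"
Syllable breakdown: or | gan | i | za | tion
Counting: 5 parts
= 5 syllables


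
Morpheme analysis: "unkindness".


Word: "unkindness"
Morphemes: un- | kind | -ness
Each morpheme carries meaning
= 3 morphemes


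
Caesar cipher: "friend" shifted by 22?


Word: "friend"
Shift: 22
Each letter → (letter + shift) mod 26:
  'f' (5) + 22 = 1 → 'b'
  'r' (17) + 22 = 13 → 'n'
  'i' (8) + 22 = 4 → 'e'
  'e' (4) + 22 = 0 → 'a'
  'n' (13) + 22 = 9 → 'j'
  'd' (3) + 22 = 25 → 'z'
Result = "bneajz"


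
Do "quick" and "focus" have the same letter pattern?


Pattern of "quick": [0, 1, 2, 3, 4]
Pattern of "focus": [0, 1, 2, 3, 4]
Patterns match
Same pattern = Yes


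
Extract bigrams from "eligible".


Word: "eligible" (length 8)
Number of bigrams = 8 - 2 + 1 = 7
  Position 0: "el"
  Position 1: "li"
  Position 2: "ig"
  Position 3: "gi"
  Position 4: "ib"
  Position 5: "bl"
  Position 6: "le"
Bigrams = "el", "li", "ig", "gi", "ib", "bl", "le"


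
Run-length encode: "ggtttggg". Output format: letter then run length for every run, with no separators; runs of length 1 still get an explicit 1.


String: "ggtttggg"
Scanning for consecutive runs:
  'g' x 2
  't' x 3
  'g' x 3
RLE = "g2t3g3"


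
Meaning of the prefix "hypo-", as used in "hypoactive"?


Prefix: hypo-
Example: hypoactive (hypo- + active)
Meaning = under / below normal


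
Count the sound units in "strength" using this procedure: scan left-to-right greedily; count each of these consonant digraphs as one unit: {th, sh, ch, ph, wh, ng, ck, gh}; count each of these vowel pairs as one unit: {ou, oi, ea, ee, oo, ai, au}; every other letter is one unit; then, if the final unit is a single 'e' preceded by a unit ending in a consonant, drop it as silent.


Word: "strength" (8 letters)
Left-to-right scan:
  [1] 's' (letter)
  [2] 't' (letter)
  [3] 'r' (letter)
  [4] 'e' (letter)
  [5] 'ng' (digraph)
  [6] 'th' (digraph)
Units from scan: 6
Sound units = 6 units


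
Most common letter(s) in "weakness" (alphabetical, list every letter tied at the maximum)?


Word: "weakness"
Letter counts:
  'a': 1
  'e': 2
  'k': 1
  'n': 1
  's': 2
  'w': 1
Maximum count = 2
Most frequent = 'e', 's' (2 times each)


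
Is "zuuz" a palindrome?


Word: "zuuz"
Reversed: "zuuz"
Forward == Backward? zuuz == zuuz
Palindrome = Yes


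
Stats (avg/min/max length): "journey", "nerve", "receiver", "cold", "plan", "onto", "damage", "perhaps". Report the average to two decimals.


Lengths: "journey"=7, "nerve"=5, "receiver"=8, "cold"=4, "plan"=4, "onto"=4, "damage"=6, "perhaps"=7
Sum = 45, Count = 8
Average = 45/8 = 5.63
= avg=5.63, min=4, max=8
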